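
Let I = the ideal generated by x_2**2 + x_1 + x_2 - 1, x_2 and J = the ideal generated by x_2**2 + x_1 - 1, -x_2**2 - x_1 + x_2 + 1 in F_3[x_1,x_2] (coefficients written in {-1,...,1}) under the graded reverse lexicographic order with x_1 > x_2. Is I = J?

Equality of ideals is decidable: compute both reduced Gröbner bases (unique for the ordering) and check whether they agree.
Buchberger on the first generating set:
f_1 = x_2**2 + x_1 + x_2 - 1, LT = x_2**2.
f_2 = x_2, LT = x_2.

S(f_1,f_2): lcm = x_2**2. S = x_1 + x_2 - 1.
  leading term x_1: no divisor's leading term divides it; move x_1 to the remainder.
  leading term x_2: subtract (1)·f_2 from x_2 - 1 → -1
  leading term 1: no divisor's leading term divides it; move -1 to the remainder.
  remainder x_1 - 1 ≠ 0; add g_3 = x_1 - 1 to the basis.

The other S-polynomials (S(f_1,g_3), S(f_2,g_3)) all reduce to 0 modulo the current basis, so we have a Gröbner basis.
Inter-reduce: drop elements whose leading term is divisible by another's, tail-reduce, and make monic.
Reduced Gröbner basis: {x_1 - 1, x_2}.

Buchberger on the second generating set:
h_1 = x_2**2 + x_1 - 1, LT = x_2**2.
h_2 = -x_2**2 - x_1 + x_2 + 1, LT = x_2**2.

S(h_1,h_2): lcm = x_2**2. S = x_2.
  leading term x_2: no divisor's leading term divides it; move x_2 to the remainder.
  remainder x_2 ≠ 0; add k_3 = x_2 to the basis.

S(h_1,k_3): lcm = x_2**2. S = x_1 - 1.
  leading term x_1: no divisor's leading term divides it; move x_1 to the remainder.
  leading term 1: no divisor's leading term divides it; move -1 to the remainder.
  remainder x_1 - 1 ≠ 0; add k_4 = x_1 - 1 to the basis.

The other S-polynomials (S(h_2,k_3), S(h_1,k_4), S(h_2,k_4), S(k_3,k_4)) all reduce to 0 modulo the current basis, so we have a Gröbner basis.
Inter-reduce: drop elements whose leading term is divisible by another's, tail-reduce, and make monic.
Reduced Gröbner basis: {x_1 - 1, x_2}.

These coincide, so the ideals are equal.

Yes, the ideals are equal.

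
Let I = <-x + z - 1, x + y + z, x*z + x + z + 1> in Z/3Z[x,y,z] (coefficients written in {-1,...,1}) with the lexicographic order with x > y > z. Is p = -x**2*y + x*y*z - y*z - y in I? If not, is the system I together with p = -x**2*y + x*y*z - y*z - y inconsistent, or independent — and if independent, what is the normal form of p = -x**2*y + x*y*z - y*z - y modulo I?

First compute the reduced Gröbner basis of I by Buchberger's algorithm.
f_1 = -x + z - 1, LT = x.
f_2 = x + y + z, LT = x.
f_3 = x*z + x + z + 1, LT = x*z.

S(f_1,f_2): lcm = x. S = -y + z + 1.
  reduce S modulo (f_1, f_2, f_3):
  remainder -y + z + 1 ≠ 0; add h_4 = -y + z + 1 to the basis.

S(f_1,f_3): lcm = x*z. S = -x - z**2 - 1.
  reduce S modulo (f_1, f_2, f_3, h_4):
  remainder -z**2 - z ≠ 0; add h_5 = -z**2 - z to the basis.

The other S-polynomials (S(f_2,f_3), S(f_1,h_4), S(f_2,h_4), S(f_3,h_4), S(f_1,h_5), S(f_2,h_5), S(f_3,h_5), S(h_4,h_5)) all reduce to 0 modulo the current basis, so we have a Gröbner basis.
Inter-reduce: drop elements whose leading term is divisible by another's, tail-reduce, and make monic.
Reduced Gröbner basis: {x - z + 1, y - z - 1, z**2 + z}.
Label its elements g_1 = x - z + 1, g_2 = y - z - 1, g_3 = z**2 + z.

Reduce p = -x**2*y + x*y*z - y*z - y modulo G:
  leading term x**2*y: subtract (-x*y)·g_1 from -x**2*y + x*y*z - y*z - y → x*y - y*z - y
  leading term x*y: subtract (y)·g_1 from x*y - y*z - y → y
  leading term y: subtract (1)·g_2 from y → z + 1
  leading term z: no divisor's leading term divides it; move z to the remainder.
  leading term 1: no divisor's leading term divides it; move 1 to the remainder.
  normal form = z + 1.
The normal form is nonzero, so p ∉ I. Since p minus its normal form lies in I, I + (p) = I + (r) where r = z + 1; decide whether this ideal is the whole ring.
Run Buchberger on G together with r (pairs among the g_i already reduce to 0 since G is a Gröbner basis):
g_1 = x - z + 1, LT = x.
g_2 = y - z - 1, LT = y.
g_3 = z**2 + z, LT = z**2.
r = z + 1, LT = z.

The S-polynomials (S(g_1,g_2), S(g_1,g_3), S(g_1,r), S(g_2,g_3), S(g_2,r), S(g_3,r)) all reduce to 0 modulo the current basis, so we have a Gröbner basis.
Inter-reduce: drop elements whose leading term is divisible by another's, tail-reduce, and make monic.
Reduced Gröbner basis: {x - 1, y, z + 1}.
The reduced Gröbner basis of I + (p) is {x - 1, y, z + 1} ≠ {1}, a proper ideal, so the enlarged system stays consistent: p is independent of I, with normal form z + 1.

-x**2*y + x*y*z - y*z - y is independent of I; its normal form modulo I is z + 1.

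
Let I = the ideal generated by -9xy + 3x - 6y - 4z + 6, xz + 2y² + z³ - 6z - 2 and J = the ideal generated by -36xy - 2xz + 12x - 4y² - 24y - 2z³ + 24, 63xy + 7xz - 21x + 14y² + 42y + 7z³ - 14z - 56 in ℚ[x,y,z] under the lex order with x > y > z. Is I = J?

No, the ideals differ.

Equality of ideals is decidable: compute both reduced Gröbner bases (unique for the ordering) and check whether they agree.
Buchberger on the first generating set:
f_1 = -9xy + 3x - 6y - 4z + 6, LT = xy.
f_2 = xz + 2y² + z³ - 6z - 2, LT = xz.

S(f_1,f_2): lcm = xyz. S = -⅓xz - 2y³ - yz³ + 20/3yz + 2y + 4/9z² - ⅔z.
  leading term xz: subtract (-⅓)·f_2 from -⅓xz - 2y³ - yz³ + 20/3yz + 2y + 4/9z² - ⅔z → -2y³ + ⅔y² - yz³ + 20/3yz + 2y + ⅓z³ + 4/9z² - 8/3z - ⅔
  leading term y³: no divisor's leading term divides it; move -2y³ to the remainder.
  leading term y²: no divisor's leading term divides it; move ⅔y² to the remainder.
  leading term yz³: no divisor's leading term divides it; move -yz³ to the remainder.
  leading term yz: no divisor's leading term divides it; move 20/3yz to the remainder.
  leading term y: no divisor's leading term divides it; move 2y to the remainder.
  leading term z³: no divisor's leading term divides it; move ⅓z³ to the remainder.
  leading term z²: no divisor's leading term divides it; move 4/9z² to the remainder.
  leading term z: no divisor's leading term divides it; move -8/3z to the remainder.
  leading term 1: no divisor's leading term divides it; move -⅔ to the remainder.
  remainder -2y³ + ⅔y² - yz³ + 20/3yz + 2y + ⅓z³ + 4/9z² - 8/3z - ⅔ ≠ 0; add g_3 = -2y³ + ⅔y² - yz³ + 20/3yz + 2y + ⅓z³ + 4/9z² - 8/3z - ⅔ to the basis.

The other S-polynomials (S(f_1,g_3), S(f_2,g_3)) all reduce to 0 modulo the current basis, so we have a Gröbner basis.
Inter-reduce: drop elements whose leading term is divisible by another's, tail-reduce, and make monic.
Reduced Gröbner basis: {xy - ⅓x + ⅔y + 4/9z - ⅔, xz + 2y² + z³ - 6z - 2, y³ - ⅓y² + ½yz³ - 10/3yz - y - ⅙z³ - 2/9z² + 4/3z + ⅓}.

Buchberger on the second generating set:
h_1 = -36xy - 2xz + 12x - 4y² - 24y - 2z³ + 24, LT = xy.
h_2 = 63xy + 7xz - 21x + 14y² + 42y + 7z³ - 14z - 56, LT = xy.

S(h_1,h_2): lcm = xy. S = -1/18xz - 1/9y² - 1/18z³ + 2/9z + 2/9.
  leading term xz: no divisor's leading term divides it; move -1/18xz to the remainder.
  leading term y²: no divisor's leading term divides it; move -1/9y² to the remainder.
  leading term z³: no divisor's leading term divides it; move -1/18z³ to the remainder.
  leading term z: no divisor's leading term divides it; move 2/9z to the remainder.
  leading term 1: no divisor's leading term divides it; move 2/9 to the remainder.
  remainder -1/18xz - 1/9y² - 1/18z³ + 2/9z + 2/9 ≠ 0; add k_3 = -1/18xz - 1/9y² - 1/18z³ + 2/9z + 2/9 to the basis.

S(h_1,k_3): lcm = xyz. S = 1/18xz² - ⅓xz - 2y³ + 1/9y²z - yz³ + 14/3yz + 4y + 1/18z⁴ - ⅔z.
  leading term xz²: subtract (-z)·k_3 from 1/18xz² - ⅓xz - 2y³ + 1/9y²z - yz³ + 14/3yz + 4y + 1/18z⁴ - ⅔z → -⅓xz - 2y³ - yz³ + 14/3yz + 4y + 2/9z² - 4/9z
  leading term xz: subtract (6)·k_3 from -⅓xz - 2y³ - yz³ + 14/3yz + 4y + 2/9z² - 4/9z → -2y³ + ⅔y² - yz³ + 14/3yz + 4y + ⅓z³ + 2/9z² - 16/9z - 4/3
  leading term y³: no divisor's leading term divides it; move -2y³ to the remainder.
  leading term y²: no divisor's leading term divides it; move ⅔y² to the remainder.
  leading term yz³: no divisor's leading term divides it; move -yz³ to the remainder.
  leading term yz: no divisor's leading term divides it; move 14/3yz to the remainder.
  leading term y: no divisor's leading term divides it; move 4y to the remainder.
  leading term z³: no divisor's leading term divides it; move ⅓z³ to the remainder.
  leading term z²: no divisor's leading term divides it; move 2/9z² to the remainder.
  leading term z: no divisor's leading term divides it; move -16/9z to the remainder.
  leading term 1: no divisor's leading term divides it; move -4/3 to the remainder.
  remainder -2y³ + ⅔y² - yz³ + 14/3yz + 4y + ⅓z³ + 2/9z² - 16/9z - 4/3 ≠ 0; add k_4 = -2y³ + ⅔y² - yz³ + 14/3yz + 4y + ⅓z³ + 2/9z² - 16/9z - 4/3 to the basis.

The other S-polynomials (S(h_2,k_3), S(h_1,k_4), S(h_2,k_4), S(k_3,k_4)) all reduce to 0 modulo the current basis, so we have a Gröbner basis.
Inter-reduce: drop elements whose leading term is divisible by another's, tail-reduce, and make monic.
Reduced Gröbner basis: {xy - ⅓x + ⅔y + 2/9z - 4/9, xz + 2y² + z³ - 4z - 4, y³ - ⅓y² + ½yz³ - 7/3yz - 2y - ⅙z³ - 1/9z² + 8/9z + ⅔}.

These differ, so the ideals are not equal.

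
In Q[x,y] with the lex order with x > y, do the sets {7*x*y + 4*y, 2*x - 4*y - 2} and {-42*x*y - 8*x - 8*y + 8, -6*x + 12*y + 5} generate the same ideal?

No, the ideals differ.

Equality of ideals is decidable: compute both reduced Gröbner bases (unique for the ordering) and check whether they agree.
Buchberger on the first generating set:
f_1 = 7*x*y + 4*y, LT = x*y.
f_2 = 2*x - 4*y - 2, LT = x.

S(f_1,f_2): lcm = x*y. S = 2*y**2 + 11/7*y.
  leading term y**2: no divisor's leading term divides it; move 2*y**2 to the remainder.
  leading term y: no divisor's leading term divides it; move 11/7*y to the remainder.
  remainder 2*y**2 + 11/7*y ≠ 0; add g_3 = 2*y**2 + 11/7*y to the basis.

The other S-polynomials (S(f_1,g_3), S(f_2,g_3)) all reduce to 0 modulo the current basis, so we have a Gröbner basis.
Inter-reduce: drop elements whose leading term is divisible by another's, tail-reduce, and make monic.
Reduced Gröbner basis: {x - 2*y - 1, y**2 + 11/14*y}.

Buchberger on the second generating set:
h_1 = -42*x*y - 8*x - 8*y + 8, LT = x*y.
h_2 = -6*x + 12*y + 5, LT = x.

S(h_1,h_2): lcm = x*y. S = 4/21*x + 2*y**2 + 43/42*y - 4/21.
  leading term x: subtract (-2/63)·h_2 from 4/21*x + 2*y**2 + 43/42*y - 4/21 → 2*y**2 + 59/42*y - 2/63
  leading term y**2: no divisor's leading term divides it; move 2*y**2 to the remainder.
  leading term y: no divisor's leading term divides it; move 59/42*y to the remainder.
  leading term 1: no divisor's leading term divides it; move -2/63 to the remainder.
  remainder 2*y**2 + 59/42*y - 2/63 ≠ 0; add k_3 = 2*y**2 + 59/42*y - 2/63 to the basis.

The other S-polynomials (S(h_1,k_3), S(h_2,k_3)) all reduce to 0 modulo the current basis, so we have a Gröbner basis.
Inter-reduce: drop elements whose leading term is divisible by another's, tail-reduce, and make monic.
Reduced Gröbner basis: {x - 2*y - 5/6, y**2 + 59/84*y - 1/63}.

Since the reduced bases disagree, the two ideals are not the same.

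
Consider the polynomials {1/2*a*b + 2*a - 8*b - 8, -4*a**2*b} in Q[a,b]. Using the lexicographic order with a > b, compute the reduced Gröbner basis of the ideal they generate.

f_1 = 1/2*a*b + 2*a - 8*b - 8, LT = a*b.
f_2 = -4*a**2*b, LT = a**2*b.

S(f_1,f_2): lcm = a**2*b. S = 4*a**2 - 16*a*b - 16*a.
  leading term a**2: no divisor's leading term divides it; move 4*a**2 to the remainder.
  leading term a*b: subtract (-32)·f_1 from -16*a*b - 16*a → 48*a - 256*b - 256
  leading term a: no divisor's leading term divides it; move 48*a to the remainder.
  leading term b: no divisor's leading term divides it; move -256*b to the remainder.
  leading term 1: no divisor's leading term divides it; move -256 to the remainder.
  remainder 4*a**2 + 48*a - 256*b - 256 ≠ 0; add g_3 = 4*a**2 + 48*a - 256*b - 256 to the basis.

S(f_1,g_3): lcm = a**2*b. S = 4*a**2 - 28*a*b - 16*a + 64*b**2 + 64*b.
  leading term a**2: subtract (1)·g_3 from 4*a**2 - 28*a*b - 16*a + 64*b**2 + 64*b → -28*a*b - 64*a + 64*b**2 + 320*b + 256
  leading term a*b: subtract (-56)·f_1 from -28*a*b - 64*a + 64*b**2 + 320*b + 256 → 48*a + 64*b**2 - 128*b - 192
  leading term a: no divisor's leading term divides it; move 48*a to the remainder.
  leading term b**2: no divisor's leading term divides it; move 64*b**2 to the remainder.
  leading term b: no divisor's leading term divides it; move -128*b to the remainder.
  leading term 1: no divisor's leading term divides it; move -192 to the remainder.
  remainder 48*a + 64*b**2 - 128*b - 192 ≠ 0; add g_4 = 48*a + 64*b**2 - 128*b - 192 to the basis.

S(f_2,g_3): lcm = a**2*b. S = -12*a*b + 64*b**2 + 64*b.
  leading term a*b: subtract (-24)·f_1 from -12*a*b + 64*b**2 + 64*b → 48*a + 64*b**2 - 128*b - 192
  leading term a: subtract (1)·g_4 from 48*a + 64*b**2 - 128*b - 192 → 0
  remainder 0.

S(f_1,g_4): lcm = a*b. S = 4*a - 4/3*b**3 + 8/3*b**2 - 12*b - 16.
  leading term a: subtract (1/12)·g_4 from 4*a - 4/3*b**3 + 8/3*b**2 - 12*b - 16 → -4/3*b**3 - 8/3*b**2 - 4/3*b
  leading term b**3: no divisor's leading term divides it; move -4/3*b**3 to the remainder.
  leading term b**2: no divisor's leading term divides it; move -8/3*b**2 to the remainder.
  leading term b: no divisor's leading term divides it; move -4/3*b to the remainder.
  remainder -4/3*b**3 - 8/3*b**2 - 4/3*b ≠ 0; add g_5 = -4/3*b**3 - 8/3*b**2 - 4/3*b to the basis.

S(f_2,g_4): lcm = a**2*b. S = -4/3*a*b**3 + 8/3*a*b**2 + 4*a*b.
  leading term a*b**3: subtract (-8/3*b**2)·f_1 from -4/3*a*b**3 + 8/3*a*b**2 + 4*a*b → 8*a*b**2 + 4*a*b - 64/3*b**3 - 64/3*b**2
  leading term a*b**2: subtract (16*b)·f_1 from 8*a*b**2 + 4*a*b - 64/3*b**3 - 64/3*b**2 → -28*a*b - 64/3*b**3 + 320/3*b**2 + 128*b
  leading term a*b: subtract (-56)·f_1 from -28*a*b - 64/3*b**3 + 320/3*b**2 + 128*b → 112*a - 64/3*b**3 + 320/3*b**2 - 320*b - 448
  leading term a: subtract (7/3)·g_4 from 112*a - 64/3*b**3 + 320/3*b**2 - 320*b - 448 → -64/3*b**3 - 128/3*b**2 - 64/3*b
  leading term b**3: subtract (16)·g_5 from -64/3*b**3 - 128/3*b**2 - 64/3*b → 0
  remainder 0.

S(g_3,g_4): lcm = a**2. S = -4/3*a*b**2 + 8/3*a*b + 16*a - 64*b - 64.
  leading term a*b**2: subtract (-8/3*b)·f_1 from -4/3*a*b**2 + 8/3*a*b + 16*a - 64*b - 64 → 8*a*b + 16*a - 64/3*b**2 - 256/3*b - 64
  leading term a*b: subtract (16)·f_1 from 8*a*b + 16*a - 64/3*b**2 - 256/3*b - 64 → -16*a - 64/3*b**2 + 128/3*b + 64
  leading term a: subtract (-1/3)·g_4 from -16*a - 64/3*b**2 + 128/3*b + 64 → 0
  remainder 0.

S(f_1,g_5): lcm = a*b**3. S = 2*a*b**2 - a*b - 16*b**3 - 16*b**2.
  leading term a*b**2: subtract (4*b)·f_1 from 2*a*b**2 - a*b - 16*b**3 - 16*b**2 → -9*a*b - 16*b**3 + 16*b**2 + 32*b
  leading term a*b: subtract (-18)·f_1 from -9*a*b - 16*b**3 + 16*b**2 + 32*b → 36*a - 16*b**3 + 16*b**2 - 112*b - 144
  leading term a: subtract (3/4)·g_4 from 36*a - 16*b**3 + 16*b**2 - 112*b - 144 → -16*b**3 - 32*b**2 - 16*b
  leading term b**3: subtract (12)·g_5 from -16*b**3 - 32*b**2 - 16*b → 0
  remainder 0.

S(f_2,g_5): lcm = a**2*b**3. S = -2*a**2*b**2 - a**2*b.
  leading term a**2*b**2: subtract (-4*a*b)·f_1 from -2*a**2*b**2 - a**2*b → 7*a**2*b - 32*a*b**2 - 32*a*b
  leading term a**2*b: subtract (14*a)·f_1 from 7*a**2*b - 32*a*b**2 - 32*a*b → -28*a**2 - 32*a*b**2 + 80*a*b + 112*a
  leading term a**2: subtract (-7)·g_3 from -28*a**2 - 32*a*b**2 + 80*a*b + 112*a → -32*a*b**2 + 80*a*b + 448*a - 1792*b - 1792
  leading term a*b**2: subtract (-64*b)·f_1 from -32*a*b**2 + 80*a*b + 448*a - 1792*b - 1792 → 208*a*b + 448*a - 512*b**2 - 2304*b - 1792
  leading term a*b: subtract (416)·f_1 from 208*a*b + 448*a - 512*b**2 - 2304*b - 1792 → -384*a - 512*b**2 + 1024*b + 1536
  leading term a: subtract (-8)·g_4 from -384*a - 512*b**2 + 1024*b + 1536 → 0
  remainder 0.

S(g_3,g_5): leading monomials are coprime, so the S-polynomial reduces to 0 (Buchberger's first criterion).
S(g_4,g_5): leading monomials are coprime, so the S-polynomial reduces to 0 (Buchberger's first criterion).
Every S-polynomial of the final basis reduces to 0, so we have a Gröbner basis.
Inter-reduce: drop elements whose leading term is divisible by another's, tail-reduce, and make monic.

G = {a + 4/3*b**2 - 8/3*b - 4, b**3 + 2*b**2 + b}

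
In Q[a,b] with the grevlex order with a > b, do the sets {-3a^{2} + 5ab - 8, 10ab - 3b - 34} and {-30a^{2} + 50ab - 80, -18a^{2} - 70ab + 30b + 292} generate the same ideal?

Equality of ideals is decidable: compute both reduced Gröbner bases (unique for the ordering) and check whether they agree.
Buchberger on the first generating set:
f_1 = -3a^{2} + 5ab - 8, LT = a^{2}.
f_2 = 10ab - 3b - 34, LT = ab.

S(f_1,f_2): lcm = a^{2}b. S = -\tfrac{5}{3}ab^{2} + \tfrac{3}{10}ab + \tfrac{17}{5}a + \tfrac{8}{3}b.
  leading term ab^{2}: subtract (-\tfrac{1}{6}b)·f_2 from -\tfrac{5}{3}ab^{2} + \tfrac{3}{10}ab + \tfrac{17}{5}a + \tfrac{8}{3}b → \tfrac{3}{10}ab - \tfrac{1}{2}b^{2} + \tfrac{17}{5}a - 3b
  leading term ab: subtract (\tfrac{3}{100})·f_2 from \tfrac{3}{10}ab - \tfrac{1}{2}b^{2} + \tfrac{17}{5}a - 3b → -\tfrac{1}{2}b^{2} + \tfrac{17}{5}a - \tfrac{291}{100}b + \tfrac{51}{50}
  leading term b^{2}: no divisor's leading term divides it; move -\tfrac{1}{2}b^{2} to the remainder.
  leading term a: no divisor's leading term divides it; move \tfrac{17}{5}a to the remainder.
  leading term b: no divisor's leading term divides it; move -\tfrac{291}{100}b to the remainder.
  leading term 1: no divisor's leading term divides it; move \tfrac{51}{50} to the remainder.
  remainder -\tfrac{1}{2}b^{2} + \tfrac{17}{5}a - \tfrac{291}{100}b + \tfrac{51}{50} ≠ 0; add g_3 = -\tfrac{1}{2}b^{2} + \tfrac{17}{5}a - \tfrac{291}{100}b + \tfrac{51}{50} to the basis.

The other S-polynomials (S(f_1,g_3), S(f_2,g_3)) all reduce to 0 modulo the current basis, so we have a Gröbner basis.
Inter-reduce: drop elements whose leading term is divisible by another's, tail-reduce, and make monic.
Reduced Gröbner basis: {a^{2} - \tfrac{1}{2}b - 3, ab - \tfrac{3}{10}b - \tfrac{17}{5}, b^{2} - \tfrac{34}{5}a + \tfrac{291}{50}b - \tfrac{51}{25}}.

Buchberger on the second generating set:
h_1 = -30a^{2} + 50ab - 80, LT = a^{2}.
h_2 = -18a^{2} - 70ab + 30b + 292, LT = a^{2}.

S(h_1,h_2): lcm = a^{2}. S = -\tfrac{50}{9}ab + \tfrac{5}{3}b + \tfrac{170}{9}.
  leading term ab: no divisor's leading term divides it; move -\tfrac{50}{9}ab to the remainder.
  leading term b: no divisor's leading term divides it; move \tfrac{5}{3}b to the remainder.
  leading term 1: no divisor's leading term divides it; move \tfrac{170}{9} to the remainder.
  remainder -\tfrac{50}{9}ab + \tfrac{5}{3}b + \tfrac{170}{9} ≠ 0; add k_3 = -\tfrac{50}{9}ab + \tfrac{5}{3}b + \tfrac{170}{9} to the basis.

S(h_1,k_3): lcm = a^{2}b. S = -\tfrac{5}{3}ab^{2} + \tfrac{3}{10}ab + \tfrac{17}{5}a + \tfrac{8}{3}b.
  leading term ab^{2}: subtract (\tfrac{3}{10}b)·k_3 from -\tfrac{5}{3}ab^{2} + \tfrac{3}{10}ab + \tfrac{17}{5}a + \tfrac{8}{3}b → \tfrac{3}{10}ab - \tfrac{1}{2}b^{2} + \tfrac{17}{5}a - 3b
  leading term ab: subtract (-\tfrac{27}{500})·k_3 from \tfrac{3}{10}ab - \tfrac{1}{2}b^{2} + \tfrac{17}{5}a - 3b → -\tfrac{1}{2}b^{2} + \tfrac{17}{5}a - \tfrac{291}{100}b + \tfrac{51}{50}
  leading term b^{2}: no divisor's leading term divides it; move -\tfrac{1}{2}b^{2} to the remainder.
  leading term a: no divisor's leading term divides it; move \tfrac{17}{5}a to the remainder.
  leading term b: no divisor's leading term divides it; move -\tfrac{291}{100}b to the remainder.
  leading term 1: no divisor's leading term divides it; move \tfrac{51}{50} to the remainder.
  remainder -\tfrac{1}{2}b^{2} + \tfrac{17}{5}a - \tfrac{291}{100}b + \tfrac{51}{50} ≠ 0; add k_4 = -\tfrac{1}{2}b^{2} + \tfrac{17}{5}a - \tfrac{291}{100}b + \tfrac{51}{50} to the basis.

The other S-polynomials (S(h_2,k_3), S(h_1,k_4), S(h_2,k_4), S(k_3,k_4)) all reduce to 0 modulo the current basis, so we have a Gröbner basis.
Inter-reduce: drop elements whose leading term is divisible by another's, tail-reduce, and make monic.
Reduced Gröbner basis: {a^{2} - \tfrac{1}{2}b - 3, ab - \tfrac{3}{10}b - \tfrac{17}{5}, b^{2} - \tfrac{34}{5}a + \tfrac{291}{50}b - \tfrac{51}{25}}.

Same reduced basis, so the two generating sets span the same ideal.

Yes, the ideals are equal.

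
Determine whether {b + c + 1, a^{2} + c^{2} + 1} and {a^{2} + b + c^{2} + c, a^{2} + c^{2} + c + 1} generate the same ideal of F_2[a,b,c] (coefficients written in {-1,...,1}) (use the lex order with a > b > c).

No, the ideals differ.

For a fixed monomial order, each ideal has a unique reduced Gröbner basis; comparing bases decides equality.
Buchberger on the first generating set:
f_1 = b + c + 1, LT = b.
f_2 = a^{2} + c^{2} + 1, LT = a^{2}.

The S-polynomials (S(f_1,f_2)) all reduce to 0 modulo the current basis, so we have a Gröbner basis.
Inter-reduce: drop elements whose leading term is divisible by another's, tail-reduce, and make monic.
Reduced Gröbner basis: {a^{2} + c^{2} + 1, b + c + 1}.

Buchberger on the second generating set:
h_1 = a^{2} + b + c^{2} + c, LT = a^{2}.
h_2 = a^{2} + c^{2} + c + 1, LT = a^{2}.

S(h_1,h_2): lcm = a^{2}. S = b + 1.
  reduce S modulo (h_1, h_2):
  remainder b + 1 ≠ 0; add k_3 = b + 1 to the basis.

The other S-polynomials (S(h_1,k_3), S(h_2,k_3)) all reduce to 0 modulo the current basis, so we have a Gröbner basis.
Inter-reduce: drop elements whose leading term is divisible by another's, tail-reduce, and make monic.
Reduced Gröbner basis: {a^{2} + c^{2} + c + 1, b + 1}.

These differ, so the ideals are not equal.
The same test decides containment: I ⊆ J iff every generator of I reduces to 0 modulo a Gröbner basis of J.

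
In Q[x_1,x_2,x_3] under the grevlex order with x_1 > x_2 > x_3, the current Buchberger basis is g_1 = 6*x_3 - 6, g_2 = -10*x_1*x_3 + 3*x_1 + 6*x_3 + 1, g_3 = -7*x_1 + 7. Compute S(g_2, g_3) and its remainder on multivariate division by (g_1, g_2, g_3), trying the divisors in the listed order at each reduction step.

lcm(LM(g_2), LM(g_3)) = x_1*x_3.
S = (lcm/LT(g_2))·g_2 − (lcm/LT(g_3))·g_3 = -3/10*x_1 + 2/5*x_3 - 1/10.
Reduce S modulo (g_1, g_2, g_3) in that order:
  leading term x_1: subtract (3/70)·g_3 from -3/10*x_1 + 2/5*x_3 - 1/10 → 2/5*x_3 - 2/5
  leading term x_3: subtract (1/15)·g_1 from 2/5*x_3 - 2/5 → 0
The remainder is 0, so this S-polynomial contributes no new basis element.

S(g_2, g_3) = -3/10*x_1 + 2/5*x_3 - 1/10; remainder on division = 0.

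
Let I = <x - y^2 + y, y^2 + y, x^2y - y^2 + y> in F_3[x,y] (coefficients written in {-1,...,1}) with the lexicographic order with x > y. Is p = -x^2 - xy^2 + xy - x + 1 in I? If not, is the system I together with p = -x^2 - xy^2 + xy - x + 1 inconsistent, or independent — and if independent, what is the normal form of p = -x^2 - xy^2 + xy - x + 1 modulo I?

First compute the reduced Gröbner basis of I by Buchberger's algorithm.
f_1 = x - y^2 + y, LT = x.
f_2 = y^2 + y, LT = y^2.
f_3 = x^2y - y^2 + y, LT = x^2y.

The S-polynomials (S(f_1,f_2), S(f_1,f_3), S(f_2,f_3)) all reduce to 0 modulo the current basis, so we have a Gröbner basis.
Inter-reduce: drop elements whose leading term is divisible by another's, tail-reduce, and make monic.
Reduced Gröbner basis: {x - y, y^2 + y}.
Label its elements g_1 = x - y, g_2 = y^2 + y.

Reduce p = -x^2 - xy^2 + xy - x + 1 modulo G:
  leading term x^2: subtract (-x)·g_1 from -x^2 - xy^2 + xy - x + 1 → -xy^2 - x + 1
  leading term xy^2: subtract (-y^2)·g_1 from -xy^2 - x + 1 → -x - y^3 + 1
  leading term x: subtract (-1)·g_1 from -x - y^3 + 1 → -y^3 - y + 1
  leading term y^3: subtract (-y)·g_2 from -y^3 - y + 1 → y^2 - y + 1
  leading term y^2: subtract (1)·g_2 from y^2 - y + 1 → y + 1
  leading term y: no divisor's leading term divides it; move y to the remainder.
  leading term 1: no divisor's leading term divides it; move 1 to the remainder.
  normal form = y + 1.
The normal form is nonzero, so p ∉ I. Since p minus its normal form lies in I, I + (p) = I + (r) where r = y + 1; decide whether this ideal is the whole ring.
Run Buchberger on G together with r (pairs among the g_i already reduce to 0 since G is a Gröbner basis):
g_1 = x - y, LT = x.
g_2 = y^2 + y, LT = y^2.
r = y + 1, LT = y.

The S-polynomials (S(g_1,g_2), S(g_1,r), S(g_2,r)) all reduce to 0 modulo the current basis, so we have a Gröbner basis.
Inter-reduce: drop elements whose leading term is divisible by another's, tail-reduce, and make monic.
Reduced Gröbner basis: {x + 1, y + 1}.
The reduced Gröbner basis of I + (p) is {x + 1, y + 1} ≠ {1}, a proper ideal, so the enlarged system stays consistent: p is independent of I, with normal form y + 1.

-x^2 - xy^2 + xy - x + 1 is independent of I; its normal form modulo I is y + 1.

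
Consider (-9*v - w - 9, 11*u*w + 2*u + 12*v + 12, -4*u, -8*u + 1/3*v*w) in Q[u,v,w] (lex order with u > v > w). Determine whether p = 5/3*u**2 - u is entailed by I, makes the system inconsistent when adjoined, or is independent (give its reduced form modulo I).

5/3*u**2 - u lies in I (it reduces to 0).

First compute the reduced Gröbner basis of I by Buchberger's algorithm.
f_1 = -9*v - w - 9, LT = v.
f_2 = 11*u*w + 2*u + 12*v + 12, LT = u*w.
f_3 = -4*u, LT = u.
f_4 = -8*u + 1/3*v*w, LT = u.

S(f_2,f_3): lcm = u*w. S = 2/11*u + 12/11*v + 12/11.
  leading term u: subtract (-1/22)·f_3 from 2/11*u + 12/11*v + 12/11 → 12/11*v + 12/11
  leading term v: subtract (-4/33)·f_1 from 12/11*v + 12/11 → -4/33*w
  leading term w: no divisor's leading term divides it; move -4/33*w to the remainder.
  remainder -4/33*w ≠ 0; add h_5 = -4/33*w to the basis.

The other S-polynomials (S(f_1,f_2), S(f_1,f_3), S(f_1,f_4), S(f_2,f_4), S(f_3,f_4), S(f_1,h_5), S(f_2,h_5), S(f_3,h_5), S(f_4,h_5)) all reduce to 0 modulo the current basis, so we have a Gröbner basis.
Inter-reduce: drop elements whose leading term is divisible by another's, tail-reduce, and make monic.
Reduced Gröbner basis: {u, v + 1, w}.
Label its elements g_1 = u, g_2 = v + 1, g_3 = w.

Reduce p = 5/3*u**2 - u modulo G:
  leading term u**2: subtract (5/3*u)·g_1 from 5/3*u**2 - u → -u
  leading term u: subtract (-1)·g_1 from -u → 0
  normal form = 0.
Since the normal form is 0, p ∈ I.

Ideal membership is decidable via reduction modulo a Gröbner basis.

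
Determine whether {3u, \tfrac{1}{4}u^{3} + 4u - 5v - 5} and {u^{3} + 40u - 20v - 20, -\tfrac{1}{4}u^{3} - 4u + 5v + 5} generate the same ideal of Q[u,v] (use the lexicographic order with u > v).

Yes, the ideals are equal.

For a fixed monomial order, each ideal has a unique reduced Gröbner basis; comparing bases decides equality.
Buchberger on the first generating set:
f_1 = 3u, LT = u.
f_2 = \tfrac{1}{4}u^{3} + 4u - 5v - 5, LT = u^{3}.

S(f_1,f_2): lcm = u^{3}. S = -16u + 20v + 20.
  leading term u: subtract (-\tfrac{16}{3})·f_1 from -16u + 20v + 20 → 20v + 20
  leading term v: no divisor's leading term divides it; move 20v to the remainder.
  leading term 1: no divisor's leading term divides it; move 20 to the remainder.
  remainder 20v + 20 ≠ 0; add g_3 = 20v + 20 to the basis.

The other S-polynomials (S(f_1,g_3), S(f_2,g_3)) all reduce to 0 modulo the current basis, so we have a Gröbner basis.
Inter-reduce: drop elements whose leading term is divisible by another's, tail-reduce, and make monic.
Reduced Gröbner basis: {u, v + 1}.

Buchberger on the second generating set:
h_1 = u^{3} + 40u - 20v - 20, LT = u^{3}.
h_2 = -\tfrac{1}{4}u^{3} - 4u + 5v + 5, LT = u^{3}.

S(h_1,h_2): lcm = u^{3}. S = 24u.
  leading term u: no divisor's leading term divides it; move 24u to the remainder.
  remainder 24u ≠ 0; add k_3 = 24u to the basis.

S(h_1,k_3): lcm = u^{3}. S = 40u - 20v - 20.
  leading term u: subtract (\tfrac{5}{3})·k_3 from 40u - 20v - 20 → -20v - 20
  leading term v: no divisor's leading term divides it; move -20v to the remainder.
  leading term 1: no divisor's leading term divides it; move -20 to the remainder.
  remainder -20v - 20 ≠ 0; add k_4 = -20v - 20 to the basis.

The other S-polynomials (S(h_2,k_3), S(h_1,k_4), S(h_2,k_4), S(k_3,k_4)) all reduce to 0 modulo the current basis, so we have a Gröbner basis.
Inter-reduce: drop elements whose leading term is divisible by another's, tail-reduce, and make monic.
Reduced Gröbner basis: {u, v + 1}.

These coincide, so the ideals are equal.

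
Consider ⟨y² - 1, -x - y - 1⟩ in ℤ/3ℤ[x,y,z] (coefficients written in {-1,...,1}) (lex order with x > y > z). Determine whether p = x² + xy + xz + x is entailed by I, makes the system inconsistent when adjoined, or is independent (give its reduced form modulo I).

x² + xy + xz + x is independent of I; its normal form modulo I is -yz - z.

First compute the reduced Gröbner basis of I by Buchberger's algorithm.
f_1 = y² - 1, LT = y².
f_2 = -x - y - 1, LT = x.

The S-polynomials (S(f_1,f_2)) all reduce to 0 modulo the current basis, so we have a Gröbner basis.
Inter-reduce: drop elements whose leading term is divisible by another's, tail-reduce, and make monic.
Reduced Gröbner basis: {x + y + 1, y² - 1}.
Label its elements g_1 = x + y + 1, g_2 = y² - 1.

Reduce p = x² + xy + xz + x modulo G:
  leading term x²: subtract (x)·g_1 from x² + xy + xz + x → xz
  leading term xz: subtract (z)·g_1 from xz → -yz - z
  leading term yz: no divisor's leading term divides it; move -yz to the remainder.
  leading term z: no divisor's leading term divides it; move -z to the remainder.
  normal form = -yz - z.
The normal form is nonzero, so p ∉ I. Since p minus its normal form lies in I, I + (p) = I + (r) where r = -yz - z; decide whether this ideal is the whole ring.
Run Buchberger on G together with r (pairs among the g_i already reduce to 0 since G is a Gröbner basis):
g_1 = x + y + 1, LT = x.
g_2 = y² - 1, LT = y².
r = -yz - z, LT = yz.

The S-polynomials (S(g_1,g_2), S(g_1,r), S(g_2,r)) all reduce to 0 modulo the current basis, so we have a Gröbner basis.
Inter-reduce: drop elements whose leading term is divisible by another's, tail-reduce, and make monic.
Reduced Gröbner basis: {x + y + 1, y² - 1, yz + z}.
The reduced Gröbner basis of I + (p) is {x + y + 1, y² - 1, yz + z} ≠ {1}, a proper ideal, so the enlarged system stays consistent: p is independent of I, with normal form -yz - z.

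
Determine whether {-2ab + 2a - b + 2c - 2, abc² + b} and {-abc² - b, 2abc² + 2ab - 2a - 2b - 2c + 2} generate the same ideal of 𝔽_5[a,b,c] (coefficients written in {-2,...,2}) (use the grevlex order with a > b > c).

Yes, the ideals are equal.

For a fixed monomial order, each ideal has a unique reduced Gröbner basis; comparing bases decides equality.
Buchberger on the first generating set:
f_1 = -2ab + 2a - b + 2c - 2, LT = ab.
f_2 = abc² + b, LT = abc².

S(f_1,f_2): lcm = abc². S = -ac² - 2bc² - c³ + c² - b.
  leading term ac²: no divisor's leading term divides it; move -ac² to the remainder.
  leading term bc²: no divisor's leading term divides it; move -2bc² to the remainder.
  leading term c³: no divisor's leading term divides it; move -c³ to the remainder.
  leading term c²: no divisor's leading term divides it; move c² to the remainder.
  leading term b: no divisor's leading term divides it; move -b to the remainder.
  remainder -ac² - 2bc² - c³ + c² - b ≠ 0; add g_3 = -ac² - 2bc² - c³ + c² - b to the basis.

S(f_1,g_3): lcm = abc². S = -2b²c² - bc³ - ac² - bc² - c³ - b² + c².
  leading term b²c²: no divisor's leading term divides it; move -2b²c² to the remainder.
  leading term bc³: no divisor's leading term divides it; move -bc³ to the remainder.
  leading term ac²: subtract (1)·g_3 from -ac² - bc² - c³ - b² + c² → bc² - b² + b
  leading term bc²: no divisor's leading term divides it; move bc² to the remainder.
  leading term b²: no divisor's leading term divides it; move -b² to the remainder.
  leading term b: no divisor's leading term divides it; move b to the remainder.
  remainder -2b²c² - bc³ + bc² - b² + b ≠ 0; add g_4 = -2b²c² - bc³ + bc² - b² + b to the basis.

The other S-polynomials (S(f_2,g_3), S(f_1,g_4), S(f_2,g_4), S(g_3,g_4)) all reduce to 0 modulo the current basis, so we have a Gröbner basis.
Inter-reduce: drop elements whose leading term is divisible by another's, tail-reduce, and make monic.
Reduced Gröbner basis: {b²c² - 2bc³ + 2bc² - 2b² + 2b, ac² + 2bc² + c³ - c² + b, ab - a - 2b - c + 1}.

Buchberger on the second generating set:
h_1 = -abc² - b, LT = abc².
h_2 = 2abc² + 2ab - 2a - 2b - 2c + 2, LT = abc².

S(h_1,h_2): lcm = abc². S = -ab + a + 2b + c - 1.
  leading term ab: no divisor's leading term divides it; move -ab to the remainder.
  leading term a: no divisor's leading term divides it; move a to the remainder.
  leading term b: no divisor's leading term divides it; move 2b to the remainder.
  leading term c: no divisor's leading term divides it; move c to the remainder.
  leading term 1: no divisor's leading term divides it; move -1 to the remainder.
  remainder -ab + a + 2b + c - 1 ≠ 0; add k_3 = -ab + a + 2b + c - 1 to the basis.

S(h_1,k_3): lcm = abc². S = ac² + 2bc² + c³ - c² + b.
  leading term ac²: no divisor's leading term divides it; move ac² to the remainder.
  leading term bc²: no divisor's leading term divides it; move 2bc² to the remainder.
  leading term c³: no divisor's leading term divides it; move c³ to the remainder.
  leading term c²: no divisor's leading term divides it; move -c² to the remainder.
  leading term b: no divisor's leading term divides it; move b to the remainder.
  remainder ac² + 2bc² + c³ - c² + b ≠ 0; add k_4 = ac² + 2bc² + c³ - c² + b to the basis.

S(h_1,k_4): lcm = abc². S = -2b²c² - bc³ + bc² - b² + b.
  leading term b²c²: no divisor's leading term divides it; move -2b²c² to the remainder.
  leading term bc³: no divisor's leading term divides it; move -bc³ to the remainder.
  leading term bc²: no divisor's leading term divides it; move bc² to the remainder.
  leading term b²: no divisor's leading term divides it; move -b² to the remainder.
  leading term b: no divisor's leading term divides it; move b to the remainder.
  remainder -2b²c² - bc³ + bc² - b² + b ≠ 0; add k_5 = -2b²c² - bc³ + bc² - b² + b to the basis.

The other S-polynomials (S(h_2,k_3), S(h_2,k_4), S(k_3,k_4), S(h_1,k_5), S(h_2,k_5), S(k_3,k_5), S(k_4,k_5)) all reduce to 0 modulo the current basis, so we have a Gröbner basis.
Inter-reduce: drop elements whose leading term is divisible by another's, tail-reduce, and make monic.
Reduced Gröbner basis: {b²c² - 2bc³ + 2bc² - 2b² + 2b, ac² + 2bc² + c³ - c² + b, ab - a - 2b - c + 1}.

These coincide, so the ideals are equal.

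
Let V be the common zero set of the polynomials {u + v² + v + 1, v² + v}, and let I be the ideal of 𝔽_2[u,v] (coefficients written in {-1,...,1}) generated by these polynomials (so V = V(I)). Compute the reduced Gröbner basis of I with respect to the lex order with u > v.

Buchberger's algorithm terminates because the ascending chain of leading-term ideals stabilizes.

f_1 = u + v² + v + 1, LT = u.
f_2 = v² + v, LT = v².

The S-polynomials (S(f_1,f_2)) all reduce to 0 modulo the current basis, so we have a Gröbner basis.

G = {u + 1, v² + v}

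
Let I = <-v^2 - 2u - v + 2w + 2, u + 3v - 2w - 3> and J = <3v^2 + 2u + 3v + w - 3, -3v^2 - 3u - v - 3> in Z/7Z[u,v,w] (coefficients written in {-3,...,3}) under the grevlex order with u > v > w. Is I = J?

For a fixed monomial order, each ideal has a unique reduced Gröbner basis; comparing bases decides equality.
Buchberger on the first generating set:
f_1 = -v^2 - 2u - v + 2w + 2, LT = v^2.
f_2 = u + 3v - 2w - 3, LT = u.

The S-polynomials (S(f_1,f_2)) all reduce to 0 modulo the current basis, so we have a Gröbner basis.
Inter-reduce: drop elements whose leading term is divisible by another's, tail-reduce, and make monic.
Reduced Gröbner basis: {v^2 + 2v + 2w - 3, u + 3v - 2w - 3}.

Buchberger on the second generating set:
h_1 = 3v^2 + 2u + 3v + w - 3, LT = v^2.
h_2 = -3v^2 - 3u - v - 3, LT = v^2.

S(h_1,h_2): lcm = v^2. S = 2u + 3v - 2w - 2.
  reduce S modulo (h_1, h_2):
  remainder 2u + 3v - 2w - 2 ≠ 0; add k_3 = 2u + 3v - 2w - 2 to the basis.

The other S-polynomials (S(h_1,k_3), S(h_2,k_3)) all reduce to 0 modulo the current basis, so we have a Gröbner basis.
Inter-reduce: drop elements whose leading term is divisible by another's, tail-reduce, and make monic.
Reduced Gröbner basis: {v^2 + w + 2, u - 2v - w - 1}.

The bases are distinct; the ideals are different.

No, the ideals differ.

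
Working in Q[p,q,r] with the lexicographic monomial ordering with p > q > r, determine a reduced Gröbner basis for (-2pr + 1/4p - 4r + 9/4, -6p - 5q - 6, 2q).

G = {p + 1, q, r - 1}

f_1 = -2pr + 1/4p - 4r + 9/4, LT = pr.
f_2 = -6p - 5q - 6, LT = p.
f_3 = 2q, LT = q.

S(f_1,f_2): lcm = pr. S = -1/8p - 5/6qr + r - 9/8.
  leading term p: subtract (1/48)·f_2 from -1/8p - 5/6qr + r - 9/8 → -5/6qr + 5/48q + r - 1
  leading term qr: subtract (-5/12r)·f_3 from -5/6qr + 5/48q + r - 1 → 5/48q + r - 1
  leading term q: subtract (5/96)·f_3 from 5/48q + r - 1 → r - 1
  leading term r: no divisor's leading term divides it; move r to the remainder.
  leading term 1: no divisor's leading term divides it; move -1 to the remainder.
  remainder r - 1 ≠ 0; add g_4 = r - 1 to the basis.

The other S-polynomials (S(f_1,f_3), S(f_2,f_3), S(f_1,g_4), S(f_2,g_4), S(f_3,g_4)) all reduce to 0 modulo the current basis, so we have a Gröbner basis.
Inter-reduce: drop elements whose leading term is divisible by another's, tail-reduce, and make monic.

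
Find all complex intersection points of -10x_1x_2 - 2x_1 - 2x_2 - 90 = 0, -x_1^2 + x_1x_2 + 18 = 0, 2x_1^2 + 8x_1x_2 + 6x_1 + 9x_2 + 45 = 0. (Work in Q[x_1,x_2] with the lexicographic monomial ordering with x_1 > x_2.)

{(-3, 3)}

Compute a lex Gröbner basis by Buchberger's algorithm.
f_1 = -10x_1x_2 - 2x_1 - 2x_2 - 90, LT = x_1x_2.
f_2 = -x_1^2 + x_1x_2 + 18, LT = x_1^2.
f_3 = 2x_1^2 + 8x_1x_2 + 6x_1 + 9x_2 + 45, LT = x_1^2.

S(f_1,f_2): lcm = x_1^2x_2. S = 1/5x_1^2 + x_1x_2^2 + 1/5x_1x_2 + 9x_1 + 18x_2.
  leading term x_1^2: subtract (-1/5)·f_2 from 1/5x_1^2 + x_1x_2^2 + 1/5x_1x_2 + 9x_1 + 18x_2 → x_1x_2^2 + 2/5x_1x_2 + 9x_1 + 18x_2 + 18/5
  leading term x_1x_2^2: subtract (-1/10x_2)·f_1 from x_1x_2^2 + 2/5x_1x_2 + 9x_1 + 18x_2 + 18/5 → 1/5x_1x_2 + 9x_1 - 1/5x_2^2 + 9x_2 + 18/5
  leading term x_1x_2: subtract (-1/50)·f_1 from 1/5x_1x_2 + 9x_1 - 1/5x_2^2 + 9x_2 + 18/5 → 224/25x_1 - 1/5x_2^2 + 224/25x_2 + 9/5
  leading term x_1: no divisor's leading term divides it; move 224/25x_1 to the remainder.
  leading term x_2^2: no divisor's leading term divides it; move -1/5x_2^2 to the remainder.
  leading term x_2: no divisor's leading term divides it; move 224/25x_2 to the remainder.
  leading term 1: no divisor's leading term divides it; move 9/5 to the remainder.
  remainder 224/25x_1 - 1/5x_2^2 + 224/25x_2 + 9/5 ≠ 0; add h_4 = 224/25x_1 - 1/5x_2^2 + 224/25x_2 + 9/5 to the basis.

S(f_1,f_3): lcm = x_1^2x_2. S = 1/5x_1^2 - 4x_1x_2^2 - 14/5x_1x_2 + 9x_1 - 9/2x_2^2 - 45/2x_2.
  leading term x_1^2: subtract (-1/5)·f_2 from 1/5x_1^2 - 4x_1x_2^2 - 14/5x_1x_2 + 9x_1 - 9/2x_2^2 - 45/2x_2 → -4x_1x_2^2 - 13/5x_1x_2 + 9x_1 - 9/2x_2^2 - 45/2x_2 + 18/5
  leading term x_1x_2^2: subtract (2/5x_2)·f_1 from -4x_1x_2^2 - 13/5x_1x_2 + 9x_1 - 9/2x_2^2 - 45/2x_2 + 18/5 → -9/5x_1x_2 + 9x_1 - 37/10x_2^2 + 27/2x_2 + 18/5
  leading term x_1x_2: subtract (9/50)·f_1 from -9/5x_1x_2 + 9x_1 - 37/10x_2^2 + 27/2x_2 + 18/5 → 234/25x_1 - 37/10x_2^2 + 693/50x_2 + 99/5
  leading term x_1: subtract (117/112)·h_4 from 234/25x_1 - 37/10x_2^2 + 693/50x_2 + 99/5 → -391/112x_2^2 + 9/2x_2 + 2007/112
  leading term x_2^2: no divisor's leading term divides it; move -391/112x_2^2 to the remainder.
  leading term x_2: no divisor's leading term divides it; move 9/2x_2 to the remainder.
  leading term 1: no divisor's leading term divides it; move 2007/112 to the remainder.
  remainder -391/112x_2^2 + 9/2x_2 + 2007/112 ≠ 0; add h_5 = -391/112x_2^2 + 9/2x_2 + 2007/112 to the basis.

S(f_2,f_3): lcm = x_1^2. S = -5x_1x_2 - 3x_1 - 9/2x_2 - 81/2.
  leading term x_1x_2: subtract (1/2)·f_1 from -5x_1x_2 - 3x_1 - 9/2x_2 - 81/2 → -2x_1 - 7/2x_2 + 9/2
  leading term x_1: subtract (-25/112)·h_4 from -2x_1 - 7/2x_2 + 9/2 → -5/112x_2^2 - 3/2x_2 + 549/112
  leading term x_2^2: subtract (5/391)·h_5 from -5/112x_2^2 - 3/2x_2 + 549/112 → -609/391x_2 + 1827/391
  leading term x_2: no divisor's leading term divides it; move -609/391x_2 to the remainder.
  leading term 1: no divisor's leading term divides it; move 1827/391 to the remainder.
  remainder -609/391x_2 + 1827/391 ≠ 0; add h_6 = -609/391x_2 + 1827/391 to the basis.

The other S-polynomials (S(f_1,h_4), S(f_2,h_4), S(f_3,h_4), S(f_1,h_5), S(f_2,h_5), S(f_3,h_5), S(h_4,h_5), S(f_1,h_6), S(f_2,h_6), S(f_3,h_6), S(h_4,h_6), S(h_5,h_6)) all reduce to 0 modulo the current basis, so we have a Gröbner basis.
Inter-reduce: drop elements whose leading term is divisible by another's, tail-reduce, and make monic.
Reduced Gröbner basis: {x_1 + 3, x_2 - 3}.

Since the basis is lex-ordered, x_2 - 3 is univariate in x_2. Its roots are {3}. Back-substituting each root into the other basis elements fixes the other coordinates.
  x_2 = 3: the earlier basis element becomes x_1 + 3 = 0, giving x_1 = -3 — point (-3, 3).
Check: every point annihilates each of the original generators.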